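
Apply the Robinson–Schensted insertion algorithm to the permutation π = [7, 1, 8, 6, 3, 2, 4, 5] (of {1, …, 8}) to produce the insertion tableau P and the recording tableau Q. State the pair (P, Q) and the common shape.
P = [1, 2, 4, 5] / [3, 8] / [6] / [7];  Q = [1, 3, 7, 8] / [2, 4] / [5] / [6];  common shape = (4, 2, 1, 1)

Row-insert the values π_1, π_2, … into P one at a time, bumping the leftmost entry strictly greater than the inserted value down to the next row. The recording tableau Q records, in position (i, j), the step at which that cell was added to P.
  Insert 7 (step 1): P = [7];  Q = [1]
  Insert 1 (step 2): P = [1] / [7];  Q = [1] / [2]
  Insert 8 (step 3): P = [1, 8] / [7];  Q = [1, 3] / [2]
  Insert 6 (step 4): P = [1, 6] / [7, 8];  Q = [1, 3] / [2, 4]
  Insert 3 (step 5): P = [1, 3] / [6, 8] / [7];  Q = [1, 3] / [2, 4] / [5]
  Insert 2 (step 6): P = [1, 2] / [3, 8] / [6] / [7];  Q = [1, 3] / [2, 4] / [5] / [6]
  Insert 4 (step 7): P = [1, 2, 4] / [3, 8] / [6] / [7];  Q = [1, 3, 7] / [2, 4] / [5] / [6]
  Insert 5 (step 8): P = [1, 2, 4, 5] / [3, 8] / [6] / [7];  Q = [1, 3, 7, 8] / [2, 4] / [5] / [6]
Final shape: (4, 2, 1, 1).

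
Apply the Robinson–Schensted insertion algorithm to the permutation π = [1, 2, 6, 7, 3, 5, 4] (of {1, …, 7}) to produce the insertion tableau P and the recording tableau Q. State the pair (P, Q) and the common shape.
P = [1, 2, 3, 4] / [5, 7] / [6];  Q = [1, 2, 3, 4] / [5, 6] / [7];  common shape = (4, 2, 1)

Row-insert the values π_1, π_2, … into P one at a time, bumping the leftmost entry strictly greater than the inserted value down to the next row. The recording tableau Q records, in position (i, j), the step at which that cell was added to P.
  Insert 1 (step 1): P = [1];  Q = [1]
  Insert 2 (step 2): P = [1, 2];  Q = [1, 2]
  Insert 6 (step 3): P = [1, 2, 6];  Q = [1, 2, 3]
  Insert 7 (step 4): P = [1, 2, 6, 7];  Q = [1, 2, 3, 4]
  Insert 3 (step 5): P = [1, 2, 3, 7] / [6];  Q = [1, 2, 3, 4] / [5]
  Insert 5 (step 6): P = [1, 2, 3, 5] / [6, 7];  Q = [1, 2, 3, 4] / [5, 6]
  Insert 4 (step 7): P = [1, 2, 3, 4] / [5, 7] / [6];  Q = [1, 2, 3, 4] / [5, 6] / [7]
Final shape: (4, 2, 1).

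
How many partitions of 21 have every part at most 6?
p(21, parts ≤ 6) = 331

Use the recurrence p(n, m) = p(n, m−1) + p(n−m, m): either the largest part is < m (count p(n, m−1)) or the largest part is exactly m (remove one copy of m, count p(n−m, m)). With p(0, ·) = 1 this gives p(21, parts ≤ 6) = 331. (By conjugating Young diagrams, this also counts partitions of 21 into at most 6 parts.)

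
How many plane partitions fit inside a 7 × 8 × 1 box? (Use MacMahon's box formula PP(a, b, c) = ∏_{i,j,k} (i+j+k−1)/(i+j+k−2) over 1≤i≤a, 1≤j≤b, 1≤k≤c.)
PP(7, 8, 1) = 6435

Evaluate the triple product over i = 1..7, j = 1..8, k = 1..1. The factors are (2/1) · (3/2) · (4/3) · (5/4) · (6/5) · (7/6) · (8/7) · (9/8) · … (56 factors total). The numerators and denominators telescope so the product is an integer; carrying out the multiplication exactly gives PP(7, 8, 1) = 6435.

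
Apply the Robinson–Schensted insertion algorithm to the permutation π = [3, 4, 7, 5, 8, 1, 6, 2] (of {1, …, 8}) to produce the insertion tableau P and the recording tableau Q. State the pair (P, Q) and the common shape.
P = [1, 2, 5, 6] / [3, 4] / [7, 8];  Q = [1, 2, 3, 5] / [4, 7] / [6, 8];  common shape = (4, 2, 2)

Row-insert the values π_1, π_2, … into P one at a time, bumping the leftmost entry strictly greater than the inserted value down to the next row. The recording tableau Q records, in position (i, j), the step at which that cell was added to P.
  Insert 3 (step 1): P = [3];  Q = [1]
  Insert 4 (step 2): P = [3, 4];  Q = [1, 2]
  Insert 7 (step 3): P = [3, 4, 7];  Q = [1, 2, 3]
  Insert 5 (step 4): P = [3, 4, 5] / [7];  Q = [1, 2, 3] / [4]
  Insert 8 (step 5): P = [3, 4, 5, 8] / [7];  Q = [1, 2, 3, 5] / [4]
  Insert 1 (step 6): P = [1, 4, 5, 8] / [3] / [7];  Q = [1, 2, 3, 5] / [4] / [6]
  Insert 6 (step 7): P = [1, 4, 5, 6] / [3, 8] / [7];  Q = [1, 2, 3, 5] / [4, 7] / [6]
  Insert 2 (step 8): P = [1, 2, 5, 6] / [3, 4] / [7, 8];  Q = [1, 2, 3, 5] / [4, 7] / [6, 8]
Final shape: (4, 2, 2).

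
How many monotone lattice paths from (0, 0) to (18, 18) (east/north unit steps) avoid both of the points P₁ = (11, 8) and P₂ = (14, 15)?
Number of paths = 5208104364

Inclusion–exclusion. Total paths: C(36, 18) = 9075135300. Through P₁: C(19, 11)·C(17, 7) = 1469918736. Through P₂: C(29, 14)·C(7, 4) = 2714556600. Since P₁ is strictly southwest of P₂, a monotone path through both must visit P₁ then P₂; paths through both = C(19, 11)·C(10, 3)·C(7, 4) = 317444400. Avoid both = 9075135300 − 1469918736 − 2714556600 + 317444400 = 5208104364.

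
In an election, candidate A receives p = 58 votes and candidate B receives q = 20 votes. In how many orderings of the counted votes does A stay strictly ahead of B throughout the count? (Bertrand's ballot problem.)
Strict-lead orderings = 964724779800352340

Total orderings of the 78 votes with 58 for A: C(78, 58) = 1980224548011249540. By the Bertrand ballot formula (Cycle Lemma / reflection principle), the number of orderings in which A is strictly ahead of B throughout is (p − q)/(p + q) · C(p + q, p) = (58 − 20)/(58 + 20) · 1980224548011249540 = 964724779800352340.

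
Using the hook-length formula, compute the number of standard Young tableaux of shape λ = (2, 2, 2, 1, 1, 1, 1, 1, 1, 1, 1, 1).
# SYT of shape (2, 2, 2, 1, 1, 1, 1, 1, 1, 1, 1, 1) = 350

Hook-length formula: f^λ = n! / Π hook(c), product over all cells c of the Young diagram. For λ = (2, 2, 2, 1, 1, 1, 1, 1, 1, 1, 1, 1), n = 15 boxes. Hook lengths by row (left-to-right, top-to-bottom): [13, 3]; [12, 2]; [11, 1]; [9]; [8]; [7]; [6]; [5]; [4]; [3]; [2]; [1]. Product of hooks = 3736212480. So f^λ = 15! / 3736212480 = 1307674368000 / 3736212480 = 350.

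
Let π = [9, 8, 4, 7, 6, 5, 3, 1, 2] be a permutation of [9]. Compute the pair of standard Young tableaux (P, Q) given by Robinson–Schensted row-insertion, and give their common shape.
P = [1, 2] / [3, 5] / [4] / [6] / [7] / [8] / [9];  Q = [1, 4] / [2, 9] / [3] / [5] / [6] / [7] / [8];  common shape = (2, 2, 1, 1, 1, 1, 1)

Row-insert the values π_1, π_2, … into P one at a time, bumping the leftmost entry strictly greater than the inserted value down to the next row. The recording tableau Q records, in position (i, j), the step at which that cell was added to P.
  Insert 9 (step 1): P = [9];  Q = [1]
  Insert 8 (step 2): P = [8] / [9];  Q = [1] / [2]
  Insert 4 (step 3): P = [4] / [8] / [9];  Q = [1] / [2] / [3]
  Insert 7 (step 4): P = [4, 7] / [8] / [9];  Q = [1, 4] / [2] / [3]
  Insert 6 (step 5): P = [4, 6] / [7] / [8] / [9];  Q = [1, 4] / [2] / [3] / [5]
  Insert 5 (step 6): P = [4, 5] / [6] / [7] / [8] / [9];  Q = [1, 4] / [2] / [3] / [5] / [6]
  Insert 3 (step 7): P = [3, 5] / [4] / [6] / [7] / [8] / [9];  Q = [1, 4] / [2] / [3] / [5] / [6] / [7]
  Insert 1 (step 8): P = [1, 5] / [3] / [4] / [6] / [7] / [8] / [9];  Q = [1, 4] / [2] / [3] / [5] / [6] / [7] / [8]
  Insert 2 (step 9): P = [1, 2] / [3, 5] / [4] / [6] / [7] / [8] / [9];  Q = [1, 4] / [2, 9] / [3] / [5] / [6] / [7] / [8]
Final shape: (2, 2, 1, 1, 1, 1, 1).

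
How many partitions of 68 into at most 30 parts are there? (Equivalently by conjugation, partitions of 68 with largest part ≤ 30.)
p(68, parts ≤ 30) = 2966993

Use the recurrence p(n, m) = p(n, m−1) + p(n−m, m): either the largest part is < m (count p(n, m−1)) or the largest part is exactly m (remove one copy of m, count p(n−m, m)). With p(0, ·) = 1 this gives p(68, parts ≤ 30) = 2966993. (By conjugating Young diagrams, this also counts partitions of 68 into at most 30 parts.)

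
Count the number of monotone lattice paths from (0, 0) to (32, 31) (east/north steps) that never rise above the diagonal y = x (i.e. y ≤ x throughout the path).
Number of paths = 55534064877048198

By the reflection principle (André's argument), the number of monotone paths to (32, 31) with n ≤ m that never go above y = x is C(63, 32) − C(63, 33) = 916312070471295267 − 860778005594247069 = 55534064877048198.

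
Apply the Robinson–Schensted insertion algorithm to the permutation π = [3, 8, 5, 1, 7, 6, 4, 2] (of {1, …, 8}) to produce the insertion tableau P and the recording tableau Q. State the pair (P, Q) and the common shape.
P = [1, 2, 6] / [3, 4] / [5] / [7] / [8];  Q = [1, 2, 5] / [3, 6] / [4] / [7] / [8];  common shape = (3, 2, 1, 1, 1)

Row-insert the values π_1, π_2, … into P one at a time, bumping the leftmost entry strictly greater than the inserted value down to the next row. The recording tableau Q records, in position (i, j), the step at which that cell was added to P.
  Insert 3 (step 1): P = [3];  Q = [1]
  Insert 8 (step 2): P = [3, 8];  Q = [1, 2]
  Insert 5 (step 3): P = [3, 5] / [8];  Q = [1, 2] / [3]
  Insert 1 (step 4): P = [1, 5] / [3] / [8];  Q = [1, 2] / [3] / [4]
  Insert 7 (step 5): P = [1, 5, 7] / [3] / [8];  Q = [1, 2, 5] / [3] / [4]
  Insert 6 (step 6): P = [1, 5, 6] / [3, 7] / [8];  Q = [1, 2, 5] / [3, 6] / [4]
  Insert 4 (step 7): P = [1, 4, 6] / [3, 5] / [7] / [8];  Q = [1, 2, 5] / [3, 6] / [4] / [7]
  Insert 2 (step 8): P = [1, 2, 6] / [3, 4] / [5] / [7] / [8];  Q = [1, 2, 5] / [3, 6] / [4] / [7] / [8]
Final shape: (3, 2, 1, 1, 1).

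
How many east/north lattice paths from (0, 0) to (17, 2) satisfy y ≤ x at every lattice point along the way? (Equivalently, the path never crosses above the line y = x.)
Number of paths = 152

By the reflection principle (André's argument), the number of monotone paths to (17, 2) with n ≤ m that never go above y = x is C(19, 17) − C(19, 18) = 171 − 19 = 152.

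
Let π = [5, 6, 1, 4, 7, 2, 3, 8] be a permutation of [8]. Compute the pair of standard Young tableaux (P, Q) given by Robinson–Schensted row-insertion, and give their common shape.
P = [1, 2, 3, 8] / [4, 6, 7] / [5];  Q = [1, 2, 5, 8] / [3, 4, 7] / [6];  common shape = (4, 3, 1)

Row-insert the values π_1, π_2, … into P one at a time, bumping the leftmost entry strictly greater than the inserted value down to the next row. The recording tableau Q records, in position (i, j), the step at which that cell was added to P.
  Insert 5 (step 1): P = [5];  Q = [1]
  Insert 6 (step 2): P = [5, 6];  Q = [1, 2]
  Insert 1 (step 3): P = [1, 6] / [5];  Q = [1, 2] / [3]
  Insert 4 (step 4): P = [1, 4] / [5, 6];  Q = [1, 2] / [3, 4]
  Insert 7 (step 5): P = [1, 4, 7] / [5, 6];  Q = [1, 2, 5] / [3, 4]
  Insert 2 (step 6): P = [1, 2, 7] / [4, 6] / [5];  Q = [1, 2, 5] / [3, 4] / [6]
  Insert 3 (step 7): P = [1, 2, 3] / [4, 6, 7] / [5];  Q = [1, 2, 5] / [3, 4, 7] / [6]
  Insert 8 (step 8): P = [1, 2, 3, 8] / [4, 6, 7] / [5];  Q = [1, 2, 5, 8] / [3, 4, 7] / [6]
Final shape: (4, 3, 1).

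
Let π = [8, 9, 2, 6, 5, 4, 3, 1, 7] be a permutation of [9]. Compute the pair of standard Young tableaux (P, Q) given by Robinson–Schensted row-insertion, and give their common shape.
P = [1, 3, 7] / [2, 9] / [4] / [5] / [6] / [8];  Q = [1, 2, 9] / [3, 4] / [5] / [6] / [7] / [8];  common shape = (3, 2, 1, 1, 1, 1)

Row-insert the values π_1, π_2, … into P one at a time, bumping the leftmost entry strictly greater than the inserted value down to the next row. The recording tableau Q records, in position (i, j), the step at which that cell was added to P.
  Insert 8 (step 1): P = [8];  Q = [1]
  Insert 9 (step 2): P = [8, 9];  Q = [1, 2]
  Insert 2 (step 3): P = [2, 9] / [8];  Q = [1, 2] / [3]
  Insert 6 (step 4): P = [2, 6] / [8, 9];  Q = [1, 2] / [3, 4]
  Insert 5 (step 5): P = [2, 5] / [6, 9] / [8];  Q = [1, 2] / [3, 4] / [5]
  Insert 4 (step 6): P = [2, 4] / [5, 9] / [6] / [8];  Q = [1, 2] / [3, 4] / [5] / [6]
  Insert 3 (step 7): P = [2, 3] / [4, 9] / [5] / [6] / [8];  Q = [1, 2] / [3, 4] / [5] / [6] / [7]
  Insert 1 (step 8): P = [1, 3] / [2, 9] / [4] / [5] / [6] / [8];  Q = [1, 2] / [3, 4] / [5] / [6] / [7] / [8]
  Insert 7 (step 9): P = [1, 3, 7] / [2, 9] / [4] / [5] / [6] / [8];  Q = [1, 2, 9] / [3, 4] / [5] / [6] / [7] / [8]
Final shape: (3, 2, 1, 1, 1, 1).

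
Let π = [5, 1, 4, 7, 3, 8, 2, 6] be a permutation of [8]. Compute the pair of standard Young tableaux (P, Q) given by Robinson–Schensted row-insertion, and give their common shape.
P = [1, 2, 6, 8] / [3, 7] / [4] / [5];  Q = [1, 3, 4, 6] / [2, 8] / [5] / [7];  common shape = (4, 2, 1, 1)

Row-insert the values π_1, π_2, … into P one at a time, bumping the leftmost entry strictly greater than the inserted value down to the next row. The recording tableau Q records, in position (i, j), the step at which that cell was added to P.
  Insert 5 (step 1): P = [5];  Q = [1]
  Insert 1 (step 2): P = [1] / [5];  Q = [1] / [2]
  Insert 4 (step 3): P = [1, 4] / [5];  Q = [1, 3] / [2]
  Insert 7 (step 4): P = [1, 4, 7] / [5];  Q = [1, 3, 4] / [2]
  Insert 3 (step 5): P = [1, 3, 7] / [4] / [5];  Q = [1, 3, 4] / [2] / [5]
  Insert 8 (step 6): P = [1, 3, 7, 8] / [4] / [5];  Q = [1, 3, 4, 6] / [2] / [5]
  Insert 2 (step 7): P = [1, 2, 7, 8] / [3] / [4] / [5];  Q = [1, 3, 4, 6] / [2] / [5] / [7]
  Insert 6 (step 8): P = [1, 2, 6, 8] / [3, 7] / [4] / [5];  Q = [1, 3, 4, 6] / [2, 8] / [5] / [7]
Final shape: (4, 2, 1, 1).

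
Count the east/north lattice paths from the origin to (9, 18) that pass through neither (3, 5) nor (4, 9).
Number of paths = 2296563

Inclusion–exclusion. Total paths: C(27, 9) = 4686825. Through P₁: C(8, 3)·C(19, 6) = 1519392. Through P₂: C(13, 4)·C(14, 5) = 1431430. Since P₁ is strictly southwest of P₂, a monotone path through both must visit P₁ then P₂; paths through both = C(8, 3)·C(5, 1)·C(14, 5) = 560560. Avoid both = 4686825 − 1519392 − 1431430 + 560560 = 2296563.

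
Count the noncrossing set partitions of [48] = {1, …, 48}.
C_48 = 131327898242169365477991900

These noncrossing partitions are counted by the Catalan number C_n = (1/(n + 1)) · C(2n, n). For n = 48: C_48 = (1/49) · C(96, 48) = 6435067013866298908421603100/49 = 131327898242169365477991900.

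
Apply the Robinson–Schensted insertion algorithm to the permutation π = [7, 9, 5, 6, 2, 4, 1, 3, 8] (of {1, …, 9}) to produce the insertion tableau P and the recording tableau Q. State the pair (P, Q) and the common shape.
P = [1, 3, 8] / [2, 4] / [5, 6] / [7, 9];  Q = [1, 2, 9] / [3, 4] / [5, 6] / [7, 8];  common shape = (3, 2, 2, 2)

Row-insert the values π_1, π_2, … into P one at a time, bumping the leftmost entry strictly greater than the inserted value down to the next row. The recording tableau Q records, in position (i, j), the step at which that cell was added to P.
  Insert 7 (step 1): P = [7];  Q = [1]
  Insert 9 (step 2): P = [7, 9];  Q = [1, 2]
  Insert 5 (step 3): P = [5, 9] / [7];  Q = [1, 2] / [3]
  Insert 6 (step 4): P = [5, 6] / [7, 9];  Q = [1, 2] / [3, 4]
  Insert 2 (step 5): P = [2, 6] / [5, 9] / [7];  Q = [1, 2] / [3, 4] / [5]
  Insert 4 (step 6): P = [2, 4] / [5, 6] / [7, 9];  Q = [1, 2] / [3, 4] / [5, 6]
  Insert 1 (step 7): P = [1, 4] / [2, 6] / [5, 9] / [7];  Q = [1, 2] / [3, 4] / [5, 6] / [7]
  Insert 3 (step 8): P = [1, 3] / [2, 4] / [5, 6] / [7, 9];  Q = [1, 2] / [3, 4] / [5, 6] / [7, 8]
  Insert 8 (step 9): P = [1, 3, 8] / [2, 4] / [5, 6] / [7, 9];  Q = [1, 2, 9] / [3, 4] / [5, 6] / [7, 8]
Final shape: (3, 2, 2, 2).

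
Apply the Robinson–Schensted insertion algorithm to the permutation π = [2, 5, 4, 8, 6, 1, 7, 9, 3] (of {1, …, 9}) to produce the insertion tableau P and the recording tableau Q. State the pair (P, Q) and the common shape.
P = [1, 3, 6, 7, 9] / [2, 4] / [5, 8];  Q = [1, 2, 4, 7, 8] / [3, 5] / [6, 9];  common shape = (5, 2, 2)

Row-insert the values π_1, π_2, … into P one at a time, bumping the leftmost entry strictly greater than the inserted value down to the next row. The recording tableau Q records, in position (i, j), the step at which that cell was added to P.
  Insert 2 (step 1): P = [2];  Q = [1]
  Insert 5 (step 2): P = [2, 5];  Q = [1, 2]
  Insert 4 (step 3): P = [2, 4] / [5];  Q = [1, 2] / [3]
  Insert 8 (step 4): P = [2, 4, 8] / [5];  Q = [1, 2, 4] / [3]
  Insert 6 (step 5): P = [2, 4, 6] / [5, 8];  Q = [1, 2, 4] / [3, 5]
  Insert 1 (step 6): P = [1, 4, 6] / [2, 8] / [5];  Q = [1, 2, 4] / [3, 5] / [6]
  Insert 7 (step 7): P = [1, 4, 6, 7] / [2, 8] / [5];  Q = [1, 2, 4, 7] / [3, 5] / [6]
  Insert 9 (step 8): P = [1, 4, 6, 7, 9] / [2, 8] / [5];  Q = [1, 2, 4, 7, 8] / [3, 5] / [6]
  Insert 3 (step 9): P = [1, 3, 6, 7, 9] / [2, 4] / [5, 8];  Q = [1, 2, 4, 7, 8] / [3, 5] / [6, 9]
Final shape: (5, 2, 2).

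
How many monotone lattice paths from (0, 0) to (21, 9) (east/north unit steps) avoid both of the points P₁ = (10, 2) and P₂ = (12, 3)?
Number of paths = 10920481

Inclusion–exclusion. Total paths: C(30, 21) = 14307150. Through P₁: C(12, 10)·C(18, 11) = 2100384. Through P₂: C(15, 12)·C(15, 9) = 2277275. Since P₁ is strictly southwest of P₂, a monotone path through both must visit P₁ then P₂; paths through both = C(12, 10)·C(3, 2)·C(15, 9) = 990990. Avoid both = 14307150 − 2100384 − 2277275 + 990990 = 10920481.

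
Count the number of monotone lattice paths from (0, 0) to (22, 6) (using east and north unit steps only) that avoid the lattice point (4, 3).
Number of paths = 330190

Total paths from (0, 0) to (22, 6): C(28, 22) = 376740. Paths through (4, 3): (paths (0, 0) → (4, 3)) × (paths (4, 3) → (22, 6)) = C(7, 4) · C(21, 18) = 35 · 1330 = 46550. Avoidance count = 376740 − 46550 = 330190.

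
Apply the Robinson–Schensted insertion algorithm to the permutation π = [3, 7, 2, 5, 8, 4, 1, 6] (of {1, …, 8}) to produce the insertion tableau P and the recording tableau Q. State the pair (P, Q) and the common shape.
P = [1, 4, 6] / [2, 5, 8] / [3] / [7];  Q = [1, 2, 5] / [3, 4, 8] / [6] / [7];  common shape = (3, 3, 1, 1)

Row-insert the values π_1, π_2, … into P one at a time, bumping the leftmost entry strictly greater than the inserted value down to the next row. The recording tableau Q records, in position (i, j), the step at which that cell was added to P.
  Insert 3 (step 1): P = [3];  Q = [1]
  Insert 7 (step 2): P = [3, 7];  Q = [1, 2]
  Insert 2 (step 3): P = [2, 7] / [3];  Q = [1, 2] / [3]
  Insert 5 (step 4): P = [2, 5] / [3, 7];  Q = [1, 2] / [3, 4]
  Insert 8 (step 5): P = [2, 5, 8] / [3, 7];  Q = [1, 2, 5] / [3, 4]
  Insert 4 (step 6): P = [2, 4, 8] / [3, 5] / [7];  Q = [1, 2, 5] / [3, 4] / [6]
  Insert 1 (step 7): P = [1, 4, 8] / [2, 5] / [3] / [7];  Q = [1, 2, 5] / [3, 4] / [6] / [7]
  Insert 6 (step 8): P = [1, 4, 6] / [2, 5, 8] / [3] / [7];  Q = [1, 2, 5] / [3, 4, 8] / [6] / [7]
Final shape: (3, 3, 1, 1).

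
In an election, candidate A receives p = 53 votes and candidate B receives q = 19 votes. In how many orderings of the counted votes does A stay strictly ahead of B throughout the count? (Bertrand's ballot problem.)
Strict-lead orderings = 55606225738019880

Total orderings of the 72 votes with 53 for A: C(72, 53) = 117754360386395040. By the Bertrand ballot formula (Cycle Lemma / reflection principle), the number of orderings in which A is strictly ahead of B throughout is (p − q)/(p + q) · C(p + q, p) = (53 − 19)/(53 + 19) · 117754360386395040 = 55606225738019880.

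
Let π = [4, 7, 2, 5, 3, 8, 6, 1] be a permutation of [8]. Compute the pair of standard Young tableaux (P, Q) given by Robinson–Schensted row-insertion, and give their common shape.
P = [1, 3, 6] / [2, 5, 8] / [4] / [7];  Q = [1, 2, 6] / [3, 4, 7] / [5] / [8];  common shape = (3, 3, 1, 1)

Row-insert the values π_1, π_2, … into P one at a time, bumping the leftmost entry strictly greater than the inserted value down to the next row. The recording tableau Q records, in position (i, j), the step at which that cell was added to P.
  Insert 4 (step 1): P = [4];  Q = [1]
  Insert 7 (step 2): P = [4, 7];  Q = [1, 2]
  Insert 2 (step 3): P = [2, 7] / [4];  Q = [1, 2] / [3]
  Insert 5 (step 4): P = [2, 5] / [4, 7];  Q = [1, 2] / [3, 4]
  Insert 3 (step 5): P = [2, 3] / [4, 5] / [7];  Q = [1, 2] / [3, 4] / [5]
  Insert 8 (step 6): P = [2, 3, 8] / [4, 5] / [7];  Q = [1, 2, 6] / [3, 4] / [5]
  Insert 6 (step 7): P = [2, 3, 6] / [4, 5, 8] / [7];  Q = [1, 2, 6] / [3, 4, 7] / [5]
  Insert 1 (step 8): P = [1, 3, 6] / [2, 5, 8] / [4] / [7];  Q = [1, 2, 6] / [3, 4, 7] / [5] / [8]
Final shape: (3, 3, 1, 1).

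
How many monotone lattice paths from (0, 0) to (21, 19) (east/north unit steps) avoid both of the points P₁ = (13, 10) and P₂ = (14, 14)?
Number of paths = 76228318100

Inclusion–exclusion. Total paths: C(40, 21) = 131282408400. Through P₁: C(23, 13)·C(17, 8) = 27812244460. Through P₂: C(28, 14)·C(12, 7) = 31772347200. Since P₁ is strictly southwest of P₂, a monotone path through both must visit P₁ then P₂; paths through both = C(23, 13)·C(5, 1)·C(12, 7) = 4530501360. Avoid both = 131282408400 − 27812244460 − 31772347200 + 4530501360 = 76228318100.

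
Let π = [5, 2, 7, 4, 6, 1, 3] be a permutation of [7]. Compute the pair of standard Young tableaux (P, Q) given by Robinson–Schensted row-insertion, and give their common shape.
P = [1, 3, 6] / [2, 4] / [5, 7];  Q = [1, 3, 5] / [2, 4] / [6, 7];  common shape = (3, 2, 2)

Row-insert the values π_1, π_2, … into P one at a time, bumping the leftmost entry strictly greater than the inserted value down to the next row. The recording tableau Q records, in position (i, j), the step at which that cell was added to P.
  Insert 5 (step 1): P = [5];  Q = [1]
  Insert 2 (step 2): P = [2] / [5];  Q = [1] / [2]
  Insert 7 (step 3): P = [2, 7] / [5];  Q = [1, 3] / [2]
  Insert 4 (step 4): P = [2, 4] / [5, 7];  Q = [1, 3] / [2, 4]
  Insert 6 (step 5): P = [2, 4, 6] / [5, 7];  Q = [1, 3, 5] / [2, 4]
  Insert 1 (step 6): P = [1, 4, 6] / [2, 7] / [5];  Q = [1, 3, 5] / [2, 4] / [6]
  Insert 3 (step 7): P = [1, 3, 6] / [2, 4] / [5, 7];  Q = [1, 3, 5] / [2, 4] / [6, 7]
Final shape: (3, 2, 2).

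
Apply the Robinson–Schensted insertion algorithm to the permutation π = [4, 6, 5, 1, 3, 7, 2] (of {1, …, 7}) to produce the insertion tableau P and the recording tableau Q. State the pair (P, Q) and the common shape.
P = [1, 2, 7] / [3, 5] / [4] / [6];  Q = [1, 2, 6] / [3, 5] / [4] / [7];  common shape = (3, 2, 1, 1)

Row-insert the values π_1, π_2, … into P one at a time, bumping the leftmost entry strictly greater than the inserted value down to the next row. The recording tableau Q records, in position (i, j), the step at which that cell was added to P.
  Insert 4 (step 1): P = [4];  Q = [1]
  Insert 6 (step 2): P = [4, 6];  Q = [1, 2]
  Insert 5 (step 3): P = [4, 5] / [6];  Q = [1, 2] / [3]
  Insert 1 (step 4): P = [1, 5] / [4] / [6];  Q = [1, 2] / [3] / [4]
  Insert 3 (step 5): P = [1, 3] / [4, 5] / [6];  Q = [1, 2] / [3, 5] / [4]
  Insert 7 (step 6): P = [1, 3, 7] / [4, 5] / [6];  Q = [1, 2, 6] / [3, 5] / [4]
  Insert 2 (step 7): P = [1, 2, 7] / [3, 5] / [4] / [6];  Q = [1, 2, 6] / [3, 5] / [4] / [7]
Final shape: (3, 2, 1, 1).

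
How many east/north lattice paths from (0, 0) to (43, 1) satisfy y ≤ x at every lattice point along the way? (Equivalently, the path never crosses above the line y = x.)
Number of paths = 43

By the reflection principle (André's argument), the number of monotone paths to (43, 1) with n ≤ m that never go above y = x is C(44, 43) − C(44, 44) = 44 − 1 = 43.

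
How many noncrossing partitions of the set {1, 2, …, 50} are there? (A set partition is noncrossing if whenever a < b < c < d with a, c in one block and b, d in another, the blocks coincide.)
C_50 = 1978261657756160653623774456

These noncrossing partitions are counted by the Catalan number C_n = (1/(n + 1)) · C(2n, n). For n = 50: C_50 = (1/51) · C(100, 50) = 100891344545564193334812497256/51 = 1978261657756160653623774456.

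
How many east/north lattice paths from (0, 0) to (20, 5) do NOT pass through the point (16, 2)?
Number of paths = 47775

Total paths from (0, 0) to (20, 5): C(25, 20) = 53130. Paths through (16, 2): (paths (0, 0) → (16, 2)) × (paths (16, 2) → (20, 5)) = C(18, 16) · C(7, 4) = 153 · 35 = 5355. Avoidance count = 53130 − 5355 = 47775.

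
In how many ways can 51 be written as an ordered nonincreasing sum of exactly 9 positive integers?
p(51, 9 parts) = 17354

Partitions of n into exactly k parts are in bijection with partitions of n − k into at most k parts (subtract 1 from each part). So p(51, exactly 9) = p(42, parts ≤ 9). Computing via the recurrence p(m, j) = p(m, j−1) + p(m−j, j) gives 17354.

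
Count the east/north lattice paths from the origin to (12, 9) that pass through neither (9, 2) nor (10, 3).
Number of paths = 282402

Inclusion–exclusion. Total paths: C(21, 12) = 293930. Through P₁: C(11, 9)·C(10, 3) = 6600. Through P₂: C(13, 10)·C(8, 2) = 8008. Since P₁ is strictly southwest of P₂, a monotone path through both must visit P₁ then P₂; paths through both = C(11, 9)·C(2, 1)·C(8, 2) = 3080. Avoid both = 293930 − 6600 − 8008 + 3080 = 282402.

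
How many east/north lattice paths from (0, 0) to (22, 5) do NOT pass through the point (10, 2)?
Number of paths = 50700

Total paths from (0, 0) to (22, 5): C(27, 22) = 80730. Paths through (10, 2): (paths (0, 0) → (10, 2)) × (paths (10, 2) → (22, 5)) = C(12, 10) · C(15, 12) = 66 · 455 = 30030. Avoidance count = 80730 − 30030 = 50700.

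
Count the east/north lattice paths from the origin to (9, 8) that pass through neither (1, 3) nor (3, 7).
Number of paths = 18742

Inclusion–exclusion. Total paths: C(17, 9) = 24310. Through P₁: C(4, 1)·C(13, 8) = 5148. Through P₂: C(10, 3)·C(7, 6) = 840. Since P₁ is strictly southwest of P₂, a monotone path through both must visit P₁ then P₂; paths through both = C(4, 1)·C(6, 2)·C(7, 6) = 420. Avoid both = 24310 − 5148 − 840 + 420 = 18742.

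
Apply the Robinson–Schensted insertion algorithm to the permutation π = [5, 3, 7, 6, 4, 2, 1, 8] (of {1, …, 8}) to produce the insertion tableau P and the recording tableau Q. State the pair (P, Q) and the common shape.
P = [1, 4, 8] / [2, 6] / [3] / [5] / [7];  Q = [1, 3, 8] / [2, 4] / [5] / [6] / [7];  common shape = (3, 2, 1, 1, 1)

Row-insert the values π_1, π_2, … into P one at a time, bumping the leftmost entry strictly greater than the inserted value down to the next row. The recording tableau Q records, in position (i, j), the step at which that cell was added to P.
  Insert 5 (step 1): P = [5];  Q = [1]
  Insert 3 (step 2): P = [3] / [5];  Q = [1] / [2]
  Insert 7 (step 3): P = [3, 7] / [5];  Q = [1, 3] / [2]
  Insert 6 (step 4): P = [3, 6] / [5, 7];  Q = [1, 3] / [2, 4]
  Insert 4 (step 5): P = [3, 4] / [5, 6] / [7];  Q = [1, 3] / [2, 4] / [5]
  Insert 2 (step 6): P = [2, 4] / [3, 6] / [5] / [7];  Q = [1, 3] / [2, 4] / [5] / [6]
  Insert 1 (step 7): P = [1, 4] / [2, 6] / [3] / [5] / [7];  Q = [1, 3] / [2, 4] / [5] / [6] / [7]
  Insert 8 (step 8): P = [1, 4, 8] / [2, 6] / [3] / [5] / [7];  Q = [1, 3, 8] / [2, 4] / [5] / [6] / [7]
Final shape: (3, 2, 1, 1, 1).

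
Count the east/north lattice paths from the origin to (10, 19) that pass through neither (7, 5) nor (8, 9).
Number of paths = 18148350

Inclusion–exclusion. Total paths: C(29, 10) = 20030010. Through P₁: C(12, 7)·C(17, 3) = 538560. Through P₂: C(17, 8)·C(12, 2) = 1604460. Since P₁ is strictly southwest of P₂, a monotone path through both must visit P₁ then P₂; paths through both = C(12, 7)·C(5, 1)·C(12, 2) = 261360. Avoid both = 20030010 − 538560 − 1604460 + 261360 = 18148350.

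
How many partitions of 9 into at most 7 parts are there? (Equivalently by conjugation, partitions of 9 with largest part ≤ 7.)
p(9, parts ≤ 7) = 28

Partitions of 9 with all parts ≤ 7: 7+2, 7+1+1, 6+3, 6+2+1, 6+1+1+1, 5+4, 5+3+1, 5+2+2, 5+2+1+1, 5+1+1+1+1, 4+4+1, 4+3+2, 4+3+1+1, 4+2+2+1, 4+2+1+1+1, 4+1+1+1+1+1, 3+3+3, 3+3+2+1, 3+3+1+1+1, 3+2+2+2, 3+2+2+1+1, 3+2+1+1+1+1, 3+1+1+1+1+1+1, 2+2+2+2+1, 2+2+2+1+1+1, 2+2+1+1+1+1+1, 2+1+1+1+1+1+1+1, 1+1+1+1+1+1+1+1+1. Count = 28.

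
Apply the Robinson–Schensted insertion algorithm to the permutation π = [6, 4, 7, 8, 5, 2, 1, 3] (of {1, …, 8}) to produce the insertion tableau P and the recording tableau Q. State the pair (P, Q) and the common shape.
P = [1, 3, 8] / [2, 5] / [4, 7] / [6];  Q = [1, 3, 4] / [2, 5] / [6, 8] / [7];  common shape = (3, 2, 2, 1)

Row-insert the values π_1, π_2, … into P one at a time, bumping the leftmost entry strictly greater than the inserted value down to the next row. The recording tableau Q records, in position (i, j), the step at which that cell was added to P.
  Insert 6 (step 1): P = [6];  Q = [1]
  Insert 4 (step 2): P = [4] / [6];  Q = [1] / [2]
  Insert 7 (step 3): P = [4, 7] / [6];  Q = [1, 3] / [2]
  Insert 8 (step 4): P = [4, 7, 8] / [6];  Q = [1, 3, 4] / [2]
  Insert 5 (step 5): P = [4, 5, 8] / [6, 7];  Q = [1, 3, 4] / [2, 5]
  Insert 2 (step 6): P = [2, 5, 8] / [4, 7] / [6];  Q = [1, 3, 4] / [2, 5] / [6]
  Insert 1 (step 7): P = [1, 5, 8] / [2, 7] / [4] / [6];  Q = [1, 3, 4] / [2, 5] / [6] / [7]
  Insert 3 (step 8): P = [1, 3, 8] / [2, 5] / [4, 7] / [6];  Q = [1, 3, 4] / [2, 5] / [6, 8] / [7]
Final shape: (3, 2, 2, 1).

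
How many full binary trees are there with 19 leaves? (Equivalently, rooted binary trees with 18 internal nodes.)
C_18 = 477638700

These full binary trees are counted by the Catalan number C_n = (1/(n + 1)) · C(2n, n). For n = 18: C_18 = (1/19) · C(36, 18) = 9075135300/19 = 477638700.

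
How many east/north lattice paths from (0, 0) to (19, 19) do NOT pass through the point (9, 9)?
Number of paths = 26362427080

Total paths from (0, 0) to (19, 19): C(38, 19) = 35345263800. Paths through (9, 9): (paths (0, 0) → (9, 9)) × (paths (9, 9) → (19, 19)) = C(18, 9) · C(20, 10) = 48620 · 184756 = 8982836720. Avoidance count = 35345263800 − 8982836720 = 26362427080.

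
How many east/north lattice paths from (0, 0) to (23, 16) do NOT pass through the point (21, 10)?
Number of paths = 36469400370

Total paths from (0, 0) to (23, 16): C(39, 23) = 37711260990. Paths through (21, 10): (paths (0, 0) → (21, 10)) × (paths (21, 10) → (23, 16)) = C(31, 21) · C(8, 2) = 44352165 · 28 = 1241860620. Avoidance count = 37711260990 − 1241860620 = 36469400370.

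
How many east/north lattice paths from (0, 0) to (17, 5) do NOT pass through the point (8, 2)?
Number of paths = 16434

Total paths from (0, 0) to (17, 5): C(22, 17) = 26334. Paths through (8, 2): (paths (0, 0) → (8, 2)) × (paths (8, 2) → (17, 5)) = C(10, 8) · C(12, 9) = 45 · 220 = 9900. Avoidance count = 26334 − 9900 = 16434.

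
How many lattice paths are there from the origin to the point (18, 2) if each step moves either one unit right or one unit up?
Number of paths = 190

A monotone lattice path from (0, 0) to (18, 2) consists of 18 east steps and 2 north steps in some order, so it is determined by which 18 of the 20 steps are east. The count is C(20, 18) = 190.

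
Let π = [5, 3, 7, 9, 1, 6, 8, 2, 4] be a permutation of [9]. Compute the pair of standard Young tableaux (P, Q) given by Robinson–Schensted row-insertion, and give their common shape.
P = [1, 2, 4] / [3, 6, 8] / [5, 7, 9];  Q = [1, 3, 4] / [2, 6, 7] / [5, 8, 9];  common shape = (3, 3, 3)

Row-insert the values π_1, π_2, … into P one at a time, bumping the leftmost entry strictly greater than the inserted value down to the next row. The recording tableau Q records, in position (i, j), the step at which that cell was added to P.
  Insert 5 (step 1): P = [5];  Q = [1]
  Insert 3 (step 2): P = [3] / [5];  Q = [1] / [2]
  Insert 7 (step 3): P = [3, 7] / [5];  Q = [1, 3] / [2]
  Insert 9 (step 4): P = [3, 7, 9] / [5];  Q = [1, 3, 4] / [2]
  Insert 1 (step 5): P = [1, 7, 9] / [3] / [5];  Q = [1, 3, 4] / [2] / [5]
  Insert 6 (step 6): P = [1, 6, 9] / [3, 7] / [5];  Q = [1, 3, 4] / [2, 6] / [5]
  Insert 8 (step 7): P = [1, 6, 8] / [3, 7, 9] / [5];  Q = [1, 3, 4] / [2, 6, 7] / [5]
  Insert 2 (step 8): P = [1, 2, 8] / [3, 6, 9] / [5, 7];  Q = [1, 3, 4] / [2, 6, 7] / [5, 8]
  Insert 4 (step 9): P = [1, 2, 4] / [3, 6, 8] / [5, 7, 9];  Q = [1, 3, 4] / [2, 6, 7] / [5, 8, 9]
Final shape: (3, 3, 3).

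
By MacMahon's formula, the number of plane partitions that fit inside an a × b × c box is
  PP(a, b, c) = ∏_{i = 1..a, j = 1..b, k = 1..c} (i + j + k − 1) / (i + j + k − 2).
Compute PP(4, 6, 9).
PP(4, 6, 9) = 559299781040

Evaluate the triple product over i = 1..4, j = 1..6, k = 1..9. The factors are (2/1) · (3/2) · (4/3) · (5/4) · (6/5) · (7/6) · (8/7) · (9/8) · … (216 factors total). The numerators and denominators telescope so the product is an integer; carrying out the multiplication exactly gives PP(4, 6, 9) = 559299781040.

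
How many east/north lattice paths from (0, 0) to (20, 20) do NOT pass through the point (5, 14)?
Number of paths = 137215547028

Total paths from (0, 0) to (20, 20): C(40, 20) = 137846528820. Paths through (5, 14): (paths (0, 0) → (5, 14)) × (paths (5, 14) → (20, 20)) = C(19, 5) · C(21, 15) = 11628 · 54264 = 630981792. Avoidance count = 137846528820 − 630981792 = 137215547028.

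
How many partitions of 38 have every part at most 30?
p(38, parts ≤ 30) = 25970

Use the recurrence p(n, m) = p(n, m−1) + p(n−m, m): either the largest part is < m (count p(n, m−1)) or the largest part is exactly m (remove one copy of m, count p(n−m, m)). With p(0, ·) = 1 this gives p(38, parts ≤ 30) = 25970. (By conjugating Young diagrams, this also counts partitions of 38 into at most 30 parts.)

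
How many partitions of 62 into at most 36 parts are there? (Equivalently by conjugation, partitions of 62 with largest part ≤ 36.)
p(62, parts ≤ 36) = 1290860

Use the recurrence p(n, m) = p(n, m−1) + p(n−m, m): either the largest part is < m (count p(n, m−1)) or the largest part is exactly m (remove one copy of m, count p(n−m, m)). With p(0, ·) = 1 this gives p(62, parts ≤ 36) = 1290860. (By conjugating Young diagrams, this also counts partitions of 62 into at most 36 parts.)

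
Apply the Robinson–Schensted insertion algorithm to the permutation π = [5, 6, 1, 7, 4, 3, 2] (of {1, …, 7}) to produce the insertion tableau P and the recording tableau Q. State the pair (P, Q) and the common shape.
P = [1, 2, 7] / [3, 6] / [4] / [5];  Q = [1, 2, 4] / [3, 5] / [6] / [7];  common shape = (3, 2, 1, 1)

Row-insert the values π_1, π_2, … into P one at a time, bumping the leftmost entry strictly greater than the inserted value down to the next row. The recording tableau Q records, in position (i, j), the step at which that cell was added to P.
  Insert 5 (step 1): P = [5];  Q = [1]
  Insert 6 (step 2): P = [5, 6];  Q = [1, 2]
  Insert 1 (step 3): P = [1, 6] / [5];  Q = [1, 2] / [3]
  Insert 7 (step 4): P = [1, 6, 7] / [5];  Q = [1, 2, 4] / [3]
  Insert 4 (step 5): P = [1, 4, 7] / [5, 6];  Q = [1, 2, 4] / [3, 5]
  Insert 3 (step 6): P = [1, 3, 7] / [4, 6] / [5];  Q = [1, 2, 4] / [3, 5] / [6]
  Insert 2 (step 7): P = [1, 2, 7] / [3, 6] / [4] / [5];  Q = [1, 2, 4] / [3, 5] / [6] / [7]
Final shape: (3, 2, 1, 1).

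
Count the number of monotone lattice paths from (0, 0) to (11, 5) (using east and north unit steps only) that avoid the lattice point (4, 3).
Number of paths = 3108

Total paths from (0, 0) to (11, 5): C(16, 11) = 4368. Paths through (4, 3): (paths (0, 0) → (4, 3)) × (paths (4, 3) → (11, 5)) = C(7, 4) · C(9, 7) = 35 · 36 = 1260. Avoidance count = 4368 − 1260 = 3108.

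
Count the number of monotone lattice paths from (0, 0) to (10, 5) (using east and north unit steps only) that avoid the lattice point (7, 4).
Number of paths = 1683

Total paths from (0, 0) to (10, 5): C(15, 10) = 3003. Paths through (7, 4): (paths (0, 0) → (7, 4)) × (paths (7, 4) → (10, 5)) = C(11, 7) · C(4, 3) = 330 · 4 = 1320. Avoidance count = 3003 − 1320 = 1683.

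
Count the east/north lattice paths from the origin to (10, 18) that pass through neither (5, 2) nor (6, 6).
Number of paths = 11205201

Inclusion–exclusion. Total paths: C(28, 10) = 13123110. Through P₁: C(7, 5)·C(21, 5) = 427329. Through P₂: C(12, 6)·C(16, 4) = 1681680. Since P₁ is strictly southwest of P₂, a monotone path through both must visit P₁ then P₂; paths through both = C(7, 5)·C(5, 1)·C(16, 4) = 191100. Avoid both = 13123110 − 427329 − 1681680 + 191100 = 11205201.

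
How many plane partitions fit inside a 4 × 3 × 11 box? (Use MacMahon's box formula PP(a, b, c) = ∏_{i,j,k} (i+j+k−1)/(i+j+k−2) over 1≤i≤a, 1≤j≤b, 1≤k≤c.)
PP(4, 3, 11) = 78835120

Evaluate the triple product over i = 1..4, j = 1..3, k = 1..11. The factors are (2/1) · (3/2) · (4/3) · (5/4) · (6/5) · (7/6) · (8/7) · (9/8) · … (132 factors total). The numerators and denominators telescope so the product is an integer; carrying out the multiplication exactly gives PP(4, 3, 11) = 78835120.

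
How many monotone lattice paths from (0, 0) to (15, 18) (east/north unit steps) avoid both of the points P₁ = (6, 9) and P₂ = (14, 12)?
Number of paths = 731992095

Inclusion–exclusion. Total paths: C(33, 15) = 1037158320. Through P₁: C(15, 6)·C(18, 9) = 243343100. Through P₂: C(26, 14)·C(7, 1) = 67603900. Since P₁ is strictly southwest of P₂, a monotone path through both must visit P₁ then P₂; paths through both = C(15, 6)·C(11, 8)·C(7, 1) = 5780775. Avoid both = 1037158320 − 243343100 − 67603900 + 5780775 = 731992095.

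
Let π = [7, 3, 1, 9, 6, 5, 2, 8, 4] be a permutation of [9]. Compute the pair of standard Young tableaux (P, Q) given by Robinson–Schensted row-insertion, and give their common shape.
P = [1, 2, 4] / [3, 5, 8] / [6, 9] / [7];  Q = [1, 4, 8] / [2, 5, 9] / [3, 6] / [7];  common shape = (3, 3, 2, 1)

Row-insert the values π_1, π_2, … into P one at a time, bumping the leftmost entry strictly greater than the inserted value down to the next row. The recording tableau Q records, in position (i, j), the step at which that cell was added to P.
  Insert 7 (step 1): P = [7];  Q = [1]
  Insert 3 (step 2): P = [3] / [7];  Q = [1] / [2]
  Insert 1 (step 3): P = [1] / [3] / [7];  Q = [1] / [2] / [3]
  Insert 9 (step 4): P = [1, 9] / [3] / [7];  Q = [1, 4] / [2] / [3]
  Insert 6 (step 5): P = [1, 6] / [3, 9] / [7];  Q = [1, 4] / [2, 5] / [3]
  Insert 5 (step 6): P = [1, 5] / [3, 6] / [7, 9];  Q = [1, 4] / [2, 5] / [3, 6]
  Insert 2 (step 7): P = [1, 2] / [3, 5] / [6, 9] / [7];  Q = [1, 4] / [2, 5] / [3, 6] / [7]
  Insert 8 (step 8): P = [1, 2, 8] / [3, 5] / [6, 9] / [7];  Q = [1, 4, 8] / [2, 5] / [3, 6] / [7]
  Insert 4 (step 9): P = [1, 2, 4] / [3, 5, 8] / [6, 9] / [7];  Q = [1, 4, 8] / [2, 5, 9] / [3, 6] / [7]
Final shape: (3, 3, 2, 1).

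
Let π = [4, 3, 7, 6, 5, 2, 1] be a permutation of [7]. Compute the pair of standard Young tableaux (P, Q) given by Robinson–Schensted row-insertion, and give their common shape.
P = [1, 5] / [2, 6] / [3] / [4] / [7];  Q = [1, 3] / [2, 4] / [5] / [6] / [7];  common shape = (2, 2, 1, 1, 1)

Row-insert the values π_1, π_2, … into P one at a time, bumping the leftmost entry strictly greater than the inserted value down to the next row. The recording tableau Q records, in position (i, j), the step at which that cell was added to P.
  Insert 4 (step 1): P = [4];  Q = [1]
  Insert 3 (step 2): P = [3] / [4];  Q = [1] / [2]
  Insert 7 (step 3): P = [3, 7] / [4];  Q = [1, 3] / [2]
  Insert 6 (step 4): P = [3, 6] / [4, 7];  Q = [1, 3] / [2, 4]
  Insert 5 (step 5): P = [3, 5] / [4, 6] / [7];  Q = [1, 3] / [2, 4] / [5]
  Insert 2 (step 6): P = [2, 5] / [3, 6] / [4] / [7];  Q = [1, 3] / [2, 4] / [5] / [6]
  Insert 1 (step 7): P = [1, 5] / [2, 6] / [3] / [4] / [7];  Q = [1, 3] / [2, 4] / [5] / [6] / [7]
Final shape: (2, 2, 1, 1, 1).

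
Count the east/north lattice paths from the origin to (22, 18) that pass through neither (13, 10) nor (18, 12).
Number of paths = 72449771150

Inclusion–exclusion. Total paths: C(40, 22) = 113380261800. Through P₁: C(23, 13)·C(17, 9) = 27812244460. Through P₂: C(30, 18)·C(10, 4) = 18163577250. Since P₁ is strictly southwest of P₂, a monotone path through both must visit P₁ then P₂; paths through both = C(23, 13)·C(7, 5)·C(10, 4) = 5045331060. Avoid both = 113380261800 − 27812244460 − 18163577250 + 5045331060 = 72449771150.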